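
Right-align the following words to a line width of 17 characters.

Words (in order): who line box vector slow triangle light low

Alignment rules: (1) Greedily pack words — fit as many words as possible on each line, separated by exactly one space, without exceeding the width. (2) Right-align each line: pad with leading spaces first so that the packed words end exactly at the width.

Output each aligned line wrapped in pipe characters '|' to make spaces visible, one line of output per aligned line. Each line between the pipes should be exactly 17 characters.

Line 1: ['who', 'line', 'box'] (min_width=12, slack=5)
Line 2: ['vector', 'slow'] (min_width=11, slack=6)
Line 3: ['triangle', 'light'] (min_width=14, slack=3)
Line 4: ['low'] (min_width=3, slack=14)

Answer: |     who line box|
|      vector slow|
|   triangle light|
|              low|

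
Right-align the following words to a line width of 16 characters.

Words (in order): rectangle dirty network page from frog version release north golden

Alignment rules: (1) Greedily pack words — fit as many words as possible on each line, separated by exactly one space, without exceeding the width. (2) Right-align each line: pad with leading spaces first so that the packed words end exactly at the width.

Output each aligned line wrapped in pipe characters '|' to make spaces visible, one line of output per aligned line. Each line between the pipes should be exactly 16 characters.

Line 1: ['rectangle', 'dirty'] (min_width=15, slack=1)
Line 2: ['network', 'page'] (min_width=12, slack=4)
Line 3: ['from', 'frog'] (min_width=9, slack=7)
Line 4: ['version', 'release'] (min_width=15, slack=1)
Line 5: ['north', 'golden'] (min_width=12, slack=4)

Answer: | rectangle dirty|
|    network page|
|       from frog|
| version release|
|    north golden|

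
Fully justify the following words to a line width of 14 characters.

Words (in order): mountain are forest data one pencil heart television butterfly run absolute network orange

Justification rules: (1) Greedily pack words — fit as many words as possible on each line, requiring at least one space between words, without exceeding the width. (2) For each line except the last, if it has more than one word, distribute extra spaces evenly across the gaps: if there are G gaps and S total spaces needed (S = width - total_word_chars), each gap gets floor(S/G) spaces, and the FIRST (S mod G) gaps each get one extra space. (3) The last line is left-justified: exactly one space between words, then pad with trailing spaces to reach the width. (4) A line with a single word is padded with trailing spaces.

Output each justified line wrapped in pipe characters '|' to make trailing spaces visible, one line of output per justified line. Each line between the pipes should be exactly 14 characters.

Line 1: ['mountain', 'are'] (min_width=12, slack=2)
Line 2: ['forest', 'data'] (min_width=11, slack=3)
Line 3: ['one', 'pencil'] (min_width=10, slack=4)
Line 4: ['heart'] (min_width=5, slack=9)
Line 5: ['television'] (min_width=10, slack=4)
Line 6: ['butterfly', 'run'] (min_width=13, slack=1)
Line 7: ['absolute'] (min_width=8, slack=6)
Line 8: ['network', 'orange'] (min_width=14, slack=0)

Answer: |mountain   are|
|forest    data|
|one     pencil|
|heart         |
|television    |
|butterfly  run|
|absolute      |
|network orange|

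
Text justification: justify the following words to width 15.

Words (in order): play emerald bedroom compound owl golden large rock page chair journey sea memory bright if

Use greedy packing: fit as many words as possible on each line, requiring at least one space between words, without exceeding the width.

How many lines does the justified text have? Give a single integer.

Answer: 8

Derivation:
Line 1: ['play', 'emerald'] (min_width=12, slack=3)
Line 2: ['bedroom'] (min_width=7, slack=8)
Line 3: ['compound', 'owl'] (min_width=12, slack=3)
Line 4: ['golden', 'large'] (min_width=12, slack=3)
Line 5: ['rock', 'page', 'chair'] (min_width=15, slack=0)
Line 6: ['journey', 'sea'] (min_width=11, slack=4)
Line 7: ['memory', 'bright'] (min_width=13, slack=2)
Line 8: ['if'] (min_width=2, slack=13)
Total lines: 8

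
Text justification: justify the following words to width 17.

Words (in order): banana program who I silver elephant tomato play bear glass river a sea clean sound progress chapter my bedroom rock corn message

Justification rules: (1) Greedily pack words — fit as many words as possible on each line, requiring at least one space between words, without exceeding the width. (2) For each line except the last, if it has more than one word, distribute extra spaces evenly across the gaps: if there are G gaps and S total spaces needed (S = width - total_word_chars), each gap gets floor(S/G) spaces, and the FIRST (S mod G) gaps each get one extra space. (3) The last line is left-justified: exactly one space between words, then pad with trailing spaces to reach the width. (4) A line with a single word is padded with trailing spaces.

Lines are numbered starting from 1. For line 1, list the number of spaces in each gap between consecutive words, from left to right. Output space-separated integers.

Answer: 4

Derivation:
Line 1: ['banana', 'program'] (min_width=14, slack=3)
Line 2: ['who', 'I', 'silver'] (min_width=12, slack=5)
Line 3: ['elephant', 'tomato'] (min_width=15, slack=2)
Line 4: ['play', 'bear', 'glass'] (min_width=15, slack=2)
Line 5: ['river', 'a', 'sea', 'clean'] (min_width=17, slack=0)
Line 6: ['sound', 'progress'] (min_width=14, slack=3)
Line 7: ['chapter', 'my'] (min_width=10, slack=7)
Line 8: ['bedroom', 'rock', 'corn'] (min_width=17, slack=0)
Line 9: ['message'] (min_width=7, slack=10)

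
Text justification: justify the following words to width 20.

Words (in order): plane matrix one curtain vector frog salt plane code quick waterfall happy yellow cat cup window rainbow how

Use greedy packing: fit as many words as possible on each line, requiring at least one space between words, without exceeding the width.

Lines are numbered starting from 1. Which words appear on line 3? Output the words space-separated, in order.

Line 1: ['plane', 'matrix', 'one'] (min_width=16, slack=4)
Line 2: ['curtain', 'vector', 'frog'] (min_width=19, slack=1)
Line 3: ['salt', 'plane', 'code'] (min_width=15, slack=5)
Line 4: ['quick', 'waterfall'] (min_width=15, slack=5)
Line 5: ['happy', 'yellow', 'cat', 'cup'] (min_width=20, slack=0)
Line 6: ['window', 'rainbow', 'how'] (min_width=18, slack=2)

Answer: salt plane code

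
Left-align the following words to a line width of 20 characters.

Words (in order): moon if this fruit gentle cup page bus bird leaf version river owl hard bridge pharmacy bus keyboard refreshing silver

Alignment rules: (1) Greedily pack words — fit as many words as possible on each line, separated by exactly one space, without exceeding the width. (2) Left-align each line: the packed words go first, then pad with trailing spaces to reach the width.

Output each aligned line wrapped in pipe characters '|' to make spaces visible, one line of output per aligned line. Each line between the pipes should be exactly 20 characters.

Line 1: ['moon', 'if', 'this', 'fruit'] (min_width=18, slack=2)
Line 2: ['gentle', 'cup', 'page', 'bus'] (min_width=19, slack=1)
Line 3: ['bird', 'leaf', 'version'] (min_width=17, slack=3)
Line 4: ['river', 'owl', 'hard'] (min_width=14, slack=6)
Line 5: ['bridge', 'pharmacy', 'bus'] (min_width=19, slack=1)
Line 6: ['keyboard', 'refreshing'] (min_width=19, slack=1)
Line 7: ['silver'] (min_width=6, slack=14)

Answer: |moon if this fruit  |
|gentle cup page bus |
|bird leaf version   |
|river owl hard      |
|bridge pharmacy bus |
|keyboard refreshing |
|silver              |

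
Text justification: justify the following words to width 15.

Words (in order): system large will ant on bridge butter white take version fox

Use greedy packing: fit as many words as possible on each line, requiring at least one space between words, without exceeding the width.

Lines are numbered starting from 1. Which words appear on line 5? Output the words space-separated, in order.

Line 1: ['system', 'large'] (min_width=12, slack=3)
Line 2: ['will', 'ant', 'on'] (min_width=11, slack=4)
Line 3: ['bridge', 'butter'] (min_width=13, slack=2)
Line 4: ['white', 'take'] (min_width=10, slack=5)
Line 5: ['version', 'fox'] (min_width=11, slack=4)

Answer: version fox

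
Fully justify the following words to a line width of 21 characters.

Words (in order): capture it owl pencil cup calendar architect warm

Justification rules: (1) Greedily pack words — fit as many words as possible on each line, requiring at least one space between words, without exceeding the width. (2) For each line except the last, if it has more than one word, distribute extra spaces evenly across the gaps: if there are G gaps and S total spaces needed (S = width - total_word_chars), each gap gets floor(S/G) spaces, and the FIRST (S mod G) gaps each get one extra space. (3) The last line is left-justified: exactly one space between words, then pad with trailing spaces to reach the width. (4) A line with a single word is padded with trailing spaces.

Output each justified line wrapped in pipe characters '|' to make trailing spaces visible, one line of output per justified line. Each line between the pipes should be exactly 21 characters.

Answer: |capture it owl pencil|
|cup          calendar|
|architect warm       |

Derivation:
Line 1: ['capture', 'it', 'owl', 'pencil'] (min_width=21, slack=0)
Line 2: ['cup', 'calendar'] (min_width=12, slack=9)
Line 3: ['architect', 'warm'] (min_width=14, slack=7)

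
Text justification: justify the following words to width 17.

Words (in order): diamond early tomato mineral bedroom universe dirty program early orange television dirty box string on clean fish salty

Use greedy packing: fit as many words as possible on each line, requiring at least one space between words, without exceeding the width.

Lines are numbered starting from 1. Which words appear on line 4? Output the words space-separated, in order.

Answer: dirty program

Derivation:
Line 1: ['diamond', 'early'] (min_width=13, slack=4)
Line 2: ['tomato', 'mineral'] (min_width=14, slack=3)
Line 3: ['bedroom', 'universe'] (min_width=16, slack=1)
Line 4: ['dirty', 'program'] (min_width=13, slack=4)
Line 5: ['early', 'orange'] (min_width=12, slack=5)
Line 6: ['television', 'dirty'] (min_width=16, slack=1)
Line 7: ['box', 'string', 'on'] (min_width=13, slack=4)
Line 8: ['clean', 'fish', 'salty'] (min_width=16, slack=1)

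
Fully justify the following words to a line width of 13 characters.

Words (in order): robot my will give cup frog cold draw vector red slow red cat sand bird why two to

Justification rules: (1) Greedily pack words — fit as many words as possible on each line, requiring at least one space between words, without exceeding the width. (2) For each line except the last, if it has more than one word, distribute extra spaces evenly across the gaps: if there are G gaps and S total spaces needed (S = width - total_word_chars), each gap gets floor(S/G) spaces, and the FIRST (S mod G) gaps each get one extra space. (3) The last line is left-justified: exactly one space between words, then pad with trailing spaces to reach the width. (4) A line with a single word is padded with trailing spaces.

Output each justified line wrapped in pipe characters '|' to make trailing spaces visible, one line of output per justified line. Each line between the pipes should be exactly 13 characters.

Answer: |robot my will|
|give cup frog|
|cold     draw|
|vector    red|
|slow  red cat|
|sand bird why|
|two to       |

Derivation:
Line 1: ['robot', 'my', 'will'] (min_width=13, slack=0)
Line 2: ['give', 'cup', 'frog'] (min_width=13, slack=0)
Line 3: ['cold', 'draw'] (min_width=9, slack=4)
Line 4: ['vector', 'red'] (min_width=10, slack=3)
Line 5: ['slow', 'red', 'cat'] (min_width=12, slack=1)
Line 6: ['sand', 'bird', 'why'] (min_width=13, slack=0)
Line 7: ['two', 'to'] (min_width=6, slack=7)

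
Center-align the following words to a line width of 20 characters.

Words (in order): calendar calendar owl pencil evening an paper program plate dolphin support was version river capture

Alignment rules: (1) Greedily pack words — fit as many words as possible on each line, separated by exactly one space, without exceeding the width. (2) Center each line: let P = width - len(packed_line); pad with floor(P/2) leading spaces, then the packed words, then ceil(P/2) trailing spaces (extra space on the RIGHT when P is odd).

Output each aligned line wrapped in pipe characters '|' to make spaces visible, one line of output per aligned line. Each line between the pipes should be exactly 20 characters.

Answer: | calendar calendar  |
| owl pencil evening |
|  an paper program  |
|   plate dolphin    |
|support was version |
|   river capture    |

Derivation:
Line 1: ['calendar', 'calendar'] (min_width=17, slack=3)
Line 2: ['owl', 'pencil', 'evening'] (min_width=18, slack=2)
Line 3: ['an', 'paper', 'program'] (min_width=16, slack=4)
Line 4: ['plate', 'dolphin'] (min_width=13, slack=7)
Line 5: ['support', 'was', 'version'] (min_width=19, slack=1)
Line 6: ['river', 'capture'] (min_width=13, slack=7)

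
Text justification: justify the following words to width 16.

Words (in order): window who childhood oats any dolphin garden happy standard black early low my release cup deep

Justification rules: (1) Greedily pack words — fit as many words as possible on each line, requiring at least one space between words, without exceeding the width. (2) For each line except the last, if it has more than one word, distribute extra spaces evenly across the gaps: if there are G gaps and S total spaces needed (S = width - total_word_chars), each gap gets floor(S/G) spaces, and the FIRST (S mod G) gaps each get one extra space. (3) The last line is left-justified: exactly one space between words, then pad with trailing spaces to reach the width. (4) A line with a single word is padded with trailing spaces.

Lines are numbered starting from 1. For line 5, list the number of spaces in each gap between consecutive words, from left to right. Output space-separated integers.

Line 1: ['window', 'who'] (min_width=10, slack=6)
Line 2: ['childhood', 'oats'] (min_width=14, slack=2)
Line 3: ['any', 'dolphin'] (min_width=11, slack=5)
Line 4: ['garden', 'happy'] (min_width=12, slack=4)
Line 5: ['standard', 'black'] (min_width=14, slack=2)
Line 6: ['early', 'low', 'my'] (min_width=12, slack=4)
Line 7: ['release', 'cup', 'deep'] (min_width=16, slack=0)

Answer: 3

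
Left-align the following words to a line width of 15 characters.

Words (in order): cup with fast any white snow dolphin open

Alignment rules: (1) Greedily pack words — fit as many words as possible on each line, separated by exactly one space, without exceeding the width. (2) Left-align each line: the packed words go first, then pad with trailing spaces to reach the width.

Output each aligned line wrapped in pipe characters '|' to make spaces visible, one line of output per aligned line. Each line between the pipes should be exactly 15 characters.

Answer: |cup with fast  |
|any white snow |
|dolphin open   |

Derivation:
Line 1: ['cup', 'with', 'fast'] (min_width=13, slack=2)
Line 2: ['any', 'white', 'snow'] (min_width=14, slack=1)
Line 3: ['dolphin', 'open'] (min_width=12, slack=3)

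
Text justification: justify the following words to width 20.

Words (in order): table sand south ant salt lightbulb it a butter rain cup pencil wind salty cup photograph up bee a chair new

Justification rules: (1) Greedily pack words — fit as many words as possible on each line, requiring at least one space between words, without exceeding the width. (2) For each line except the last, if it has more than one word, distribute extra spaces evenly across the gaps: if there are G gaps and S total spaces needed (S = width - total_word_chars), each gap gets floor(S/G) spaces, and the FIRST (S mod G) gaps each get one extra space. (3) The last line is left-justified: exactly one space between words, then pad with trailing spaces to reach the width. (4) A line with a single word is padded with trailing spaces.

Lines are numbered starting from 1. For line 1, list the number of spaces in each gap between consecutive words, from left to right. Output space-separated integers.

Line 1: ['table', 'sand', 'south', 'ant'] (min_width=20, slack=0)
Line 2: ['salt', 'lightbulb', 'it', 'a'] (min_width=19, slack=1)
Line 3: ['butter', 'rain', 'cup'] (min_width=15, slack=5)
Line 4: ['pencil', 'wind', 'salty'] (min_width=17, slack=3)
Line 5: ['cup', 'photograph', 'up'] (min_width=17, slack=3)
Line 6: ['bee', 'a', 'chair', 'new'] (min_width=15, slack=5)

Answer: 1 1 1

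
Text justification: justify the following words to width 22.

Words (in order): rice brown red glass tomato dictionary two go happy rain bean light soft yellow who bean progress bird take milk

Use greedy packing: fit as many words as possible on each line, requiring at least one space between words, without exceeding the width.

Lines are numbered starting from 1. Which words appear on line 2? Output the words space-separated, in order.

Answer: tomato dictionary two

Derivation:
Line 1: ['rice', 'brown', 'red', 'glass'] (min_width=20, slack=2)
Line 2: ['tomato', 'dictionary', 'two'] (min_width=21, slack=1)
Line 3: ['go', 'happy', 'rain', 'bean'] (min_width=18, slack=4)
Line 4: ['light', 'soft', 'yellow', 'who'] (min_width=21, slack=1)
Line 5: ['bean', 'progress', 'bird'] (min_width=18, slack=4)
Line 6: ['take', 'milk'] (min_width=9, slack=13)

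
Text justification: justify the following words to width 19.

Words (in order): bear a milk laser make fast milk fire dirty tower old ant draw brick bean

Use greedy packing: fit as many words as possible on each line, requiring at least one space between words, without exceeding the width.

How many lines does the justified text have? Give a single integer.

Answer: 4

Derivation:
Line 1: ['bear', 'a', 'milk', 'laser'] (min_width=17, slack=2)
Line 2: ['make', 'fast', 'milk', 'fire'] (min_width=19, slack=0)
Line 3: ['dirty', 'tower', 'old', 'ant'] (min_width=19, slack=0)
Line 4: ['draw', 'brick', 'bean'] (min_width=15, slack=4)
Total lines: 4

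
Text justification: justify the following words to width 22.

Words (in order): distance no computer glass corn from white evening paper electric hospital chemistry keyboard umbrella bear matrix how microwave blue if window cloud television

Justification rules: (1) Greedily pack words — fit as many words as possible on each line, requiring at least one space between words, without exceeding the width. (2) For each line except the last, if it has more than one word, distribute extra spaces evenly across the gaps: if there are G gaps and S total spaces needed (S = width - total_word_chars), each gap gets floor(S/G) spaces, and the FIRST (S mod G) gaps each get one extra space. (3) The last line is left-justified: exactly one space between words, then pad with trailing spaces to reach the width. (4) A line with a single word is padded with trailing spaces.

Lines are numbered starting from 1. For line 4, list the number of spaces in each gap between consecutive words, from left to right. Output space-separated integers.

Line 1: ['distance', 'no', 'computer'] (min_width=20, slack=2)
Line 2: ['glass', 'corn', 'from', 'white'] (min_width=21, slack=1)
Line 3: ['evening', 'paper', 'electric'] (min_width=22, slack=0)
Line 4: ['hospital', 'chemistry'] (min_width=18, slack=4)
Line 5: ['keyboard', 'umbrella', 'bear'] (min_width=22, slack=0)
Line 6: ['matrix', 'how', 'microwave'] (min_width=20, slack=2)
Line 7: ['blue', 'if', 'window', 'cloud'] (min_width=20, slack=2)
Line 8: ['television'] (min_width=10, slack=12)

Answer: 5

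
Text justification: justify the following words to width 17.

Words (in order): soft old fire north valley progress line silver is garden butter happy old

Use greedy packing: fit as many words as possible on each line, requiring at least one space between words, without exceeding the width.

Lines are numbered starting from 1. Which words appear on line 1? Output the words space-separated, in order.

Line 1: ['soft', 'old', 'fire'] (min_width=13, slack=4)
Line 2: ['north', 'valley'] (min_width=12, slack=5)
Line 3: ['progress', 'line'] (min_width=13, slack=4)
Line 4: ['silver', 'is', 'garden'] (min_width=16, slack=1)
Line 5: ['butter', 'happy', 'old'] (min_width=16, slack=1)

Answer: soft old fire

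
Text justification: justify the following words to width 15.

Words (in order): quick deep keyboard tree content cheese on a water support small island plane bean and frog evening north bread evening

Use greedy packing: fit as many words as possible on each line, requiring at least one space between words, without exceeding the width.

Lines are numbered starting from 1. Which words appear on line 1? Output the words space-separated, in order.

Line 1: ['quick', 'deep'] (min_width=10, slack=5)
Line 2: ['keyboard', 'tree'] (min_width=13, slack=2)
Line 3: ['content', 'cheese'] (min_width=14, slack=1)
Line 4: ['on', 'a', 'water'] (min_width=10, slack=5)
Line 5: ['support', 'small'] (min_width=13, slack=2)
Line 6: ['island', 'plane'] (min_width=12, slack=3)
Line 7: ['bean', 'and', 'frog'] (min_width=13, slack=2)
Line 8: ['evening', 'north'] (min_width=13, slack=2)
Line 9: ['bread', 'evening'] (min_width=13, slack=2)

Answer: quick deep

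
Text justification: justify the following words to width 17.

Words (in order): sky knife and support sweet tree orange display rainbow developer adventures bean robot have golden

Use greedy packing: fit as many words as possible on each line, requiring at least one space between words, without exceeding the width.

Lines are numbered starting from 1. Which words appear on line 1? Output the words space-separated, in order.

Line 1: ['sky', 'knife', 'and'] (min_width=13, slack=4)
Line 2: ['support', 'sweet'] (min_width=13, slack=4)
Line 3: ['tree', 'orange'] (min_width=11, slack=6)
Line 4: ['display', 'rainbow'] (min_width=15, slack=2)
Line 5: ['developer'] (min_width=9, slack=8)
Line 6: ['adventures', 'bean'] (min_width=15, slack=2)
Line 7: ['robot', 'have', 'golden'] (min_width=17, slack=0)

Answer: sky knife and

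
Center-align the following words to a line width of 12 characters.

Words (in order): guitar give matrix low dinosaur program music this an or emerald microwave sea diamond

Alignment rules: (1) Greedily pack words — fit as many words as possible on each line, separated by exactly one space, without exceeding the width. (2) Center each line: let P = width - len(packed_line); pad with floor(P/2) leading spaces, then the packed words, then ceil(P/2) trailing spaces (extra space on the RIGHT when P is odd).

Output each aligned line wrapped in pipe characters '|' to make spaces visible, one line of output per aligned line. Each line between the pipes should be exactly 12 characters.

Line 1: ['guitar', 'give'] (min_width=11, slack=1)
Line 2: ['matrix', 'low'] (min_width=10, slack=2)
Line 3: ['dinosaur'] (min_width=8, slack=4)
Line 4: ['program'] (min_width=7, slack=5)
Line 5: ['music', 'this'] (min_width=10, slack=2)
Line 6: ['an', 'or'] (min_width=5, slack=7)
Line 7: ['emerald'] (min_width=7, slack=5)
Line 8: ['microwave'] (min_width=9, slack=3)
Line 9: ['sea', 'diamond'] (min_width=11, slack=1)

Answer: |guitar give |
| matrix low |
|  dinosaur  |
|  program   |
| music this |
|   an or    |
|  emerald   |
| microwave  |
|sea diamond |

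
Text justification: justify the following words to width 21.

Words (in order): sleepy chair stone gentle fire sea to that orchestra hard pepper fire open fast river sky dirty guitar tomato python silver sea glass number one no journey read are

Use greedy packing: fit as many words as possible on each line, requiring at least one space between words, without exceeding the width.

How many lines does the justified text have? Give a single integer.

Line 1: ['sleepy', 'chair', 'stone'] (min_width=18, slack=3)
Line 2: ['gentle', 'fire', 'sea', 'to'] (min_width=18, slack=3)
Line 3: ['that', 'orchestra', 'hard'] (min_width=19, slack=2)
Line 4: ['pepper', 'fire', 'open', 'fast'] (min_width=21, slack=0)
Line 5: ['river', 'sky', 'dirty'] (min_width=15, slack=6)
Line 6: ['guitar', 'tomato', 'python'] (min_width=20, slack=1)
Line 7: ['silver', 'sea', 'glass'] (min_width=16, slack=5)
Line 8: ['number', 'one', 'no', 'journey'] (min_width=21, slack=0)
Line 9: ['read', 'are'] (min_width=8, slack=13)
Total lines: 9

Answer: 9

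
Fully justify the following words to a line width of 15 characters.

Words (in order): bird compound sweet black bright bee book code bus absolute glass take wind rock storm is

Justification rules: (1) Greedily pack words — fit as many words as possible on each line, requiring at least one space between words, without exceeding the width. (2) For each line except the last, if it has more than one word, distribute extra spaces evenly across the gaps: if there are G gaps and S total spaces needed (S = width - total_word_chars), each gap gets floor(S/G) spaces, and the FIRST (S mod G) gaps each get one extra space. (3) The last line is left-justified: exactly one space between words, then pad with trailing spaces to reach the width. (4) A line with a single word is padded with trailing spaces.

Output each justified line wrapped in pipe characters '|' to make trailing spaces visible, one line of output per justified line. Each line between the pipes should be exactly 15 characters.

Answer: |bird   compound|
|sweet     black|
|bright bee book|
|code        bus|
|absolute  glass|
|take  wind rock|
|storm is       |

Derivation:
Line 1: ['bird', 'compound'] (min_width=13, slack=2)
Line 2: ['sweet', 'black'] (min_width=11, slack=4)
Line 3: ['bright', 'bee', 'book'] (min_width=15, slack=0)
Line 4: ['code', 'bus'] (min_width=8, slack=7)
Line 5: ['absolute', 'glass'] (min_width=14, slack=1)
Line 6: ['take', 'wind', 'rock'] (min_width=14, slack=1)
Line 7: ['storm', 'is'] (min_width=8, slack=7)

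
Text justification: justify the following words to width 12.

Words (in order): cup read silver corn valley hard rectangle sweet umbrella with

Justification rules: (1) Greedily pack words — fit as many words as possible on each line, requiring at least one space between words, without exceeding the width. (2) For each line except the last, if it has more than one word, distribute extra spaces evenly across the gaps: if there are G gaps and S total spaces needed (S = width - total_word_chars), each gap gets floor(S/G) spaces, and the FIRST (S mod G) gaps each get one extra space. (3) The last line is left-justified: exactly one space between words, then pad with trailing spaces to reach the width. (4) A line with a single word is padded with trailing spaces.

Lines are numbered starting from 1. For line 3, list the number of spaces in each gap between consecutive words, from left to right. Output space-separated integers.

Answer: 2

Derivation:
Line 1: ['cup', 'read'] (min_width=8, slack=4)
Line 2: ['silver', 'corn'] (min_width=11, slack=1)
Line 3: ['valley', 'hard'] (min_width=11, slack=1)
Line 4: ['rectangle'] (min_width=9, slack=3)
Line 5: ['sweet'] (min_width=5, slack=7)
Line 6: ['umbrella'] (min_width=8, slack=4)
Line 7: ['with'] (min_width=4, slack=8)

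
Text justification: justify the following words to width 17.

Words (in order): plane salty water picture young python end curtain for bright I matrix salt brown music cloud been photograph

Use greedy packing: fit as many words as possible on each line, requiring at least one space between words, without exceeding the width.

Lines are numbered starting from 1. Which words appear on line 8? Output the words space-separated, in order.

Line 1: ['plane', 'salty', 'water'] (min_width=17, slack=0)
Line 2: ['picture', 'young'] (min_width=13, slack=4)
Line 3: ['python', 'end'] (min_width=10, slack=7)
Line 4: ['curtain', 'for'] (min_width=11, slack=6)
Line 5: ['bright', 'I', 'matrix'] (min_width=15, slack=2)
Line 6: ['salt', 'brown', 'music'] (min_width=16, slack=1)
Line 7: ['cloud', 'been'] (min_width=10, slack=7)
Line 8: ['photograph'] (min_width=10, slack=7)

Answer: photograph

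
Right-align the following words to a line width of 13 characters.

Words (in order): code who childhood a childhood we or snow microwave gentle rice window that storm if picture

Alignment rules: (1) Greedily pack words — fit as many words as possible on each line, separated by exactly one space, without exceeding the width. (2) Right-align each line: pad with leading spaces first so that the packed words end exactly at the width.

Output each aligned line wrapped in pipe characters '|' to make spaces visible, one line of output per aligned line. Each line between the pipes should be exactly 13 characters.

Line 1: ['code', 'who'] (min_width=8, slack=5)
Line 2: ['childhood', 'a'] (min_width=11, slack=2)
Line 3: ['childhood', 'we'] (min_width=12, slack=1)
Line 4: ['or', 'snow'] (min_width=7, slack=6)
Line 5: ['microwave'] (min_width=9, slack=4)
Line 6: ['gentle', 'rice'] (min_width=11, slack=2)
Line 7: ['window', 'that'] (min_width=11, slack=2)
Line 8: ['storm', 'if'] (min_width=8, slack=5)
Line 9: ['picture'] (min_width=7, slack=6)

Answer: |     code who|
|  childhood a|
| childhood we|
|      or snow|
|    microwave|
|  gentle rice|
|  window that|
|     storm if|
|      picture|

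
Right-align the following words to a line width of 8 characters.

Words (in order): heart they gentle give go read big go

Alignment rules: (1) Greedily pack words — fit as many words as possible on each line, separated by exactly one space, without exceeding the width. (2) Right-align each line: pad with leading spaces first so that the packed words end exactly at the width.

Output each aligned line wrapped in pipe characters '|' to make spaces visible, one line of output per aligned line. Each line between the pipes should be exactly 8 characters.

Line 1: ['heart'] (min_width=5, slack=3)
Line 2: ['they'] (min_width=4, slack=4)
Line 3: ['gentle'] (min_width=6, slack=2)
Line 4: ['give', 'go'] (min_width=7, slack=1)
Line 5: ['read', 'big'] (min_width=8, slack=0)
Line 6: ['go'] (min_width=2, slack=6)

Answer: |   heart|
|    they|
|  gentle|
| give go|
|read big|
|      go|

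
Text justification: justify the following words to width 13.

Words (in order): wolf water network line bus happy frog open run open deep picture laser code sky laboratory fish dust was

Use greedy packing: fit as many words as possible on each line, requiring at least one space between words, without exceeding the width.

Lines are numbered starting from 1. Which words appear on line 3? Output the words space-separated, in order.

Answer: bus happy

Derivation:
Line 1: ['wolf', 'water'] (min_width=10, slack=3)
Line 2: ['network', 'line'] (min_width=12, slack=1)
Line 3: ['bus', 'happy'] (min_width=9, slack=4)
Line 4: ['frog', 'open', 'run'] (min_width=13, slack=0)
Line 5: ['open', 'deep'] (min_width=9, slack=4)
Line 6: ['picture', 'laser'] (min_width=13, slack=0)
Line 7: ['code', 'sky'] (min_width=8, slack=5)
Line 8: ['laboratory'] (min_width=10, slack=3)
Line 9: ['fish', 'dust', 'was'] (min_width=13, slack=0)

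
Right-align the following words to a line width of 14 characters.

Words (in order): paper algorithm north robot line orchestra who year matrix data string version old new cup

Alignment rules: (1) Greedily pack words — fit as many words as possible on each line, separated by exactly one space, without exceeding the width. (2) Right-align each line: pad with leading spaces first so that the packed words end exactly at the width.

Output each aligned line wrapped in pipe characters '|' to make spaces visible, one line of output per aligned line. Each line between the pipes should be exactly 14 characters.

Line 1: ['paper'] (min_width=5, slack=9)
Line 2: ['algorithm'] (min_width=9, slack=5)
Line 3: ['north', 'robot'] (min_width=11, slack=3)
Line 4: ['line', 'orchestra'] (min_width=14, slack=0)
Line 5: ['who', 'year'] (min_width=8, slack=6)
Line 6: ['matrix', 'data'] (min_width=11, slack=3)
Line 7: ['string', 'version'] (min_width=14, slack=0)
Line 8: ['old', 'new', 'cup'] (min_width=11, slack=3)

Answer: |         paper|
|     algorithm|
|   north robot|
|line orchestra|
|      who year|
|   matrix data|
|string version|
|   old new cup|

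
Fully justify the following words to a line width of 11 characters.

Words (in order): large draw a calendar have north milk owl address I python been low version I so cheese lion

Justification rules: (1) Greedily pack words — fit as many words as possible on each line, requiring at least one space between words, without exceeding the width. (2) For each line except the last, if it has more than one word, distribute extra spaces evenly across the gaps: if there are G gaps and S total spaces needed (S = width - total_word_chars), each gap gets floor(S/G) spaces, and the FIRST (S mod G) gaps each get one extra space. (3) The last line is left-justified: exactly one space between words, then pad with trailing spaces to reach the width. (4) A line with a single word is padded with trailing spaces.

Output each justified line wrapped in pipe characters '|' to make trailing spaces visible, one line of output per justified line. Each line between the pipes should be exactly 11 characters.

Line 1: ['large', 'draw'] (min_width=10, slack=1)
Line 2: ['a', 'calendar'] (min_width=10, slack=1)
Line 3: ['have', 'north'] (min_width=10, slack=1)
Line 4: ['milk', 'owl'] (min_width=8, slack=3)
Line 5: ['address', 'I'] (min_width=9, slack=2)
Line 6: ['python', 'been'] (min_width=11, slack=0)
Line 7: ['low', 'version'] (min_width=11, slack=0)
Line 8: ['I', 'so', 'cheese'] (min_width=11, slack=0)
Line 9: ['lion'] (min_width=4, slack=7)

Answer: |large  draw|
|a  calendar|
|have  north|
|milk    owl|
|address   I|
|python been|
|low version|
|I so cheese|
|lion       |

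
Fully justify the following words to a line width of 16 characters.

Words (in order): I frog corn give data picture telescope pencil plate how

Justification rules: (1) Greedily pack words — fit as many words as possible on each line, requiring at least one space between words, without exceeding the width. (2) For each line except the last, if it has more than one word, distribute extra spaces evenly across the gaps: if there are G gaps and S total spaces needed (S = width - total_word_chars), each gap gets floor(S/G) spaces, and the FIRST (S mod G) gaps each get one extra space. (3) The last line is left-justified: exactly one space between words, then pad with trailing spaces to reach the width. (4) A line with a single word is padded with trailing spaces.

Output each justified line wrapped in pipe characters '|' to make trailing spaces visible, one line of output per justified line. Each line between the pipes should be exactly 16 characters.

Answer: |I frog corn give|
|data     picture|
|telescope pencil|
|plate how       |

Derivation:
Line 1: ['I', 'frog', 'corn', 'give'] (min_width=16, slack=0)
Line 2: ['data', 'picture'] (min_width=12, slack=4)
Line 3: ['telescope', 'pencil'] (min_width=16, slack=0)
Line 4: ['plate', 'how'] (min_width=9, slack=7)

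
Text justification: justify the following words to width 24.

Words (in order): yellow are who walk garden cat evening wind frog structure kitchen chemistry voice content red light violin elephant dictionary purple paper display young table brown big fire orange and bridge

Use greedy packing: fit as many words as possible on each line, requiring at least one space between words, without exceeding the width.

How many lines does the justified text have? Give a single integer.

Answer: 9

Derivation:
Line 1: ['yellow', 'are', 'who', 'walk'] (min_width=19, slack=5)
Line 2: ['garden', 'cat', 'evening', 'wind'] (min_width=23, slack=1)
Line 3: ['frog', 'structure', 'kitchen'] (min_width=22, slack=2)
Line 4: ['chemistry', 'voice', 'content'] (min_width=23, slack=1)
Line 5: ['red', 'light', 'violin'] (min_width=16, slack=8)
Line 6: ['elephant', 'dictionary'] (min_width=19, slack=5)
Line 7: ['purple', 'paper', 'display'] (min_width=20, slack=4)
Line 8: ['young', 'table', 'brown', 'big'] (min_width=21, slack=3)
Line 9: ['fire', 'orange', 'and', 'bridge'] (min_width=22, slack=2)
Total lines: 9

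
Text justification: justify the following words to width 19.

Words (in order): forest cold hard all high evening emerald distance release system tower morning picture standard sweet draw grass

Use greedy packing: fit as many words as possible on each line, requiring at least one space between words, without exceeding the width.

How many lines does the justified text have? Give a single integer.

Line 1: ['forest', 'cold', 'hard'] (min_width=16, slack=3)
Line 2: ['all', 'high', 'evening'] (min_width=16, slack=3)
Line 3: ['emerald', 'distance'] (min_width=16, slack=3)
Line 4: ['release', 'system'] (min_width=14, slack=5)
Line 5: ['tower', 'morning'] (min_width=13, slack=6)
Line 6: ['picture', 'standard'] (min_width=16, slack=3)
Line 7: ['sweet', 'draw', 'grass'] (min_width=16, slack=3)
Total lines: 7

Answer: 7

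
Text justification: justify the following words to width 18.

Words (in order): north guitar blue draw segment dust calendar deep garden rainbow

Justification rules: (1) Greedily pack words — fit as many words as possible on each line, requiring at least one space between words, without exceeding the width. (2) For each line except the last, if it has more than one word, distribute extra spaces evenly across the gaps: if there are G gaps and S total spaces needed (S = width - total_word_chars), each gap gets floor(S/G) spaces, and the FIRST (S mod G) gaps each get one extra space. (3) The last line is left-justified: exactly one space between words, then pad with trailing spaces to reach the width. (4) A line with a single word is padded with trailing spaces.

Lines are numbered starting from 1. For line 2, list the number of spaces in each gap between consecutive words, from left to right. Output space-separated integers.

Line 1: ['north', 'guitar', 'blue'] (min_width=17, slack=1)
Line 2: ['draw', 'segment', 'dust'] (min_width=17, slack=1)
Line 3: ['calendar', 'deep'] (min_width=13, slack=5)
Line 4: ['garden', 'rainbow'] (min_width=14, slack=4)

Answer: 2 1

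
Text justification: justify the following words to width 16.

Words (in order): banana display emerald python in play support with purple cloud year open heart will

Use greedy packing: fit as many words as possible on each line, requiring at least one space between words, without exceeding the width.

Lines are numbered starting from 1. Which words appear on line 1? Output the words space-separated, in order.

Answer: banana display

Derivation:
Line 1: ['banana', 'display'] (min_width=14, slack=2)
Line 2: ['emerald', 'python'] (min_width=14, slack=2)
Line 3: ['in', 'play', 'support'] (min_width=15, slack=1)
Line 4: ['with', 'purple'] (min_width=11, slack=5)
Line 5: ['cloud', 'year', 'open'] (min_width=15, slack=1)
Line 6: ['heart', 'will'] (min_width=10, slack=6)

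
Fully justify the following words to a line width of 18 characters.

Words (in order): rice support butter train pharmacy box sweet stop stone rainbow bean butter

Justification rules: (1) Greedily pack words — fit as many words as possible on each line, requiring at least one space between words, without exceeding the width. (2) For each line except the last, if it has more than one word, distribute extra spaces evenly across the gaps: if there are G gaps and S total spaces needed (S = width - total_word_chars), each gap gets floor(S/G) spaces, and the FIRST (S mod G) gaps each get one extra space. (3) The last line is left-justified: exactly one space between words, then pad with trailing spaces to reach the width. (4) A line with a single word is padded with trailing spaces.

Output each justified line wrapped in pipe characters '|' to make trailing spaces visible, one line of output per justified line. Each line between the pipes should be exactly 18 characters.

Answer: |rice       support|
|butter       train|
|pharmacy box sweet|
|stop stone rainbow|
|bean butter       |

Derivation:
Line 1: ['rice', 'support'] (min_width=12, slack=6)
Line 2: ['butter', 'train'] (min_width=12, slack=6)
Line 3: ['pharmacy', 'box', 'sweet'] (min_width=18, slack=0)
Line 4: ['stop', 'stone', 'rainbow'] (min_width=18, slack=0)
Line 5: ['bean', 'butter'] (min_width=11, slack=7)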